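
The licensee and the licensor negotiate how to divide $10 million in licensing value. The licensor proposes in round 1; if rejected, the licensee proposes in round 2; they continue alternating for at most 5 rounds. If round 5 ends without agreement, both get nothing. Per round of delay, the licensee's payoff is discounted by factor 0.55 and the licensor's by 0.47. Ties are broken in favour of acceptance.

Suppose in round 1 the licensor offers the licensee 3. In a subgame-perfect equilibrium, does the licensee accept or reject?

Reject

Work out the licensee's continuation value if the offer is rejected.
Round 5 (the licensor proposes): the licensee will accept anything ≥ 0, so the licensor offers 0 and keeps 10.
Round 4 (the licensee proposes): the licensor can get 10 next round, worth 0.47 × 10 = 4.7 now. The licensee offers 4.7 and keeps 10 − 4.7 = 5.3.
Round 3 (the licensor proposes): the licensee can get 5.3 next round, worth 0.55 × 5.3 = 2.915 now. The licensor offers 2.915 and keeps 10 − 2.915 = 7.085.
Round 2 (the licensee proposes): the licensor can get 7.085 next round, worth 0.47 × 7.085 = 3.32995 now, so the licensee offers 3.32995, keeping 6.67005.
So by rejecting in round 1, the licensee gets 6.67005 next round, worth 0.55 × 6.67005 = 3.6685275 now.
Offer 3 < 3.6685275, so the licensee rejects.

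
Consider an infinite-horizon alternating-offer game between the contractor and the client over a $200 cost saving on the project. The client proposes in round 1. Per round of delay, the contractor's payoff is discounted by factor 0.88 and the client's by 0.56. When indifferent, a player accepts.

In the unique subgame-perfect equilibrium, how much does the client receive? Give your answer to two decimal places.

47.32

When the client proposes, the contractor accepts any offer worth at least 0.88 times what the contractor would get by proposing next round; and vice versa.
This gives x = 200 − 0.88y and y = 200 − 0.56x, where x and y are each side's share when it proposes.
Hence (1 − 0.88·0.56)x = 200(1 − 0.88), i.e. 0.5072·x = 24.
x ≈ 47.3186; the contractor's share is 200 − x ≈ 152.6814.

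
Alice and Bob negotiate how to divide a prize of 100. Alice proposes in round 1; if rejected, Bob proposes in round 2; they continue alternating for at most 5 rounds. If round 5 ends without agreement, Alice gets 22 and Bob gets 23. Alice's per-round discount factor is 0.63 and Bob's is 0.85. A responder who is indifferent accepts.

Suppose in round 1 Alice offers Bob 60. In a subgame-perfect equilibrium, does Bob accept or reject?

Round 5 (Alice proposes): Bob gets 23 if talks fail, so Alice offers 23 and keeps 77.
Round 4 (Bob proposes): Alice can get 77 next round, worth 0.63 × 77 = 48.51 now, so Bob offers 48.51, keeping 51.49.
Round 3 (Alice proposes): Bob can get 51.49 next round, worth 0.85 × 51.49 = 43.7665 now, so Alice offers 43.7665, keeping 56.2335.
Round 2 (Bob proposes): Alice can get 56.2335 next round, worth 0.63 × 56.2335 = 35.427105 now. Bob offers 35.427105 and keeps 100 − 35.427105 = 64.572895.
So by rejecting in round 1, Bob gets 64.572895 next round, worth 0.85 × 64.572895 = 54.88696075 now.
Offer 60 ≥ 54.88696075, so Bob accepts.

Accept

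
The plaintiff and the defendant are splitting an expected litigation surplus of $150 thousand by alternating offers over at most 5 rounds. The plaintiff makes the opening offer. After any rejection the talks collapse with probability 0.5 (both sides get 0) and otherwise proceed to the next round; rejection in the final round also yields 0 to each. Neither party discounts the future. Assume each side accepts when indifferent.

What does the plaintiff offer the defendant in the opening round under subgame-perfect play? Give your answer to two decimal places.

By backward induction:
Round 5 (the plaintiff proposes): the defendant will accept anything ≥ 0, so the plaintiff offers 0 and keeps 150.
Round 4 (the defendant proposes): rejecting gives the plaintiff an expected 0.5 × 150 = 75; the defendant offers that and keeps 75.
Round 3 (the plaintiff proposes): rejecting gives the defendant an expected 0.5 × 75 = 37.5, so the plaintiff offers 37.5, keeping 112.5.
Round 2 (the defendant proposes): rejecting gives the plaintiff an expected 0.5 × 112.5 = 56.25. The defendant offers 56.25 and keeps 150 − 56.25 = 93.75.
Round 1 (the plaintiff proposes): rejecting gives the defendant an expected 0.5 × 93.75 = 46.875; the plaintiff offers that and keeps 103.125.

46.88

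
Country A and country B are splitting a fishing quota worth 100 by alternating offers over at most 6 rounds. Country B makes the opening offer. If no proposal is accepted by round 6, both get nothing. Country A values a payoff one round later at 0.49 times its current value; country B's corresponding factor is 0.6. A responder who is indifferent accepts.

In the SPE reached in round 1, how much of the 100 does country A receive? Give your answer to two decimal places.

29.60

Round 6 (country A proposes): rejection yields 0 for country B; country A offers 0 and keeps 100.
Round 5 (country B proposes): country A can get 100 next round, worth 0.49 × 100 = 49 now. Country B offers 49 and keeps 100 − 49 = 51.
Round 4 (country A proposes): country B can get 51 next round, worth 0.6 × 51 = 30.6 now; country A offers that and keeps 69.4.
Round 3 (country B proposes): country A can get 69.4 next round, worth 0.49 × 69.4 = 34.006 now; country B offers that and keeps 65.994.
Round 2 (country A proposes): country B can get 65.994 next round, worth 0.6 × 65.994 = 39.5964 now. Country A offers 39.5964 and keeps 100 − 39.5964 = 60.4036.
Round 1 (country B proposes): country A can get 60.4036 next round, worth 0.49 × 60.4036 = 29.597764 now; country B offers that and keeps 70.402236.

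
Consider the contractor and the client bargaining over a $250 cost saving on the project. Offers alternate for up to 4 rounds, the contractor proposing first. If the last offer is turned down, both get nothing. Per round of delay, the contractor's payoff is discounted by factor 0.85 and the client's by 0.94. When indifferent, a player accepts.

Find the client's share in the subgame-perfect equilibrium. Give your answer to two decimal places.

Work backward from the last round.
Round 4 (the client proposes): the contractor will accept anything ≥ 0, so the client offers 0 and keeps 250.
Round 3 (the contractor proposes): the client can get 250 next round, worth 0.94 × 250 = 235 now, so the contractor offers 235, keeping 15.
Round 2 (the client proposes): the contractor can get 15 next round, worth 0.85 × 15 = 12.75 now. The client offers 12.75 and keeps 250 − 12.75 = 237.25.
Round 1 (the contractor proposes): the client can get 237.25 next round, worth 0.94 × 237.25 = 223.015 now; the contractor offers that and keeps 26.985.

223.02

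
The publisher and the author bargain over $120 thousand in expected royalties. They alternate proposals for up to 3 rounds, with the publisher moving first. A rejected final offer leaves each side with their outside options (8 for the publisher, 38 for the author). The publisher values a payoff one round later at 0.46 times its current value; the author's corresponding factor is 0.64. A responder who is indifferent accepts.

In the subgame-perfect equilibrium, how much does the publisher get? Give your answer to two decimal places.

Round 3 (the publisher proposes): the author gets 38 if talks fail, so the publisher offers 38 and keeps 82.
Round 2 (the author proposes): the publisher can get 82 next round, worth 0.46 × 82 = 37.72 now, so the author offers 37.72, keeping 82.28.
Round 1 (the publisher proposes): the author can get 82.28 next round, worth 0.64 × 82.28 = 52.6592 now, so the publisher offers 52.6592, keeping 67.3408.

67.34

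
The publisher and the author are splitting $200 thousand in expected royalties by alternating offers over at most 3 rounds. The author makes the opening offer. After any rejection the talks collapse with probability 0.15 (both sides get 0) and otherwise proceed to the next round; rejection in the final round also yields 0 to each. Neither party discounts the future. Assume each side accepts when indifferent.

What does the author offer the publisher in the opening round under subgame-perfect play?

25.5

By backward induction:
Round 3 (the author proposes): rejection yields 0 for the publisher; the author offers 0 and keeps 200.
Round 2 (the publisher proposes): rejecting gives the author an expected 0.85 × 200 = 170. The publisher offers 170 and keeps 200 − 170 = 30.
Round 1 (the author proposes): rejecting gives the publisher an expected 0.85 × 30 = 25.5. The author offers 25.5 and keeps 200 − 25.5 = 174.5.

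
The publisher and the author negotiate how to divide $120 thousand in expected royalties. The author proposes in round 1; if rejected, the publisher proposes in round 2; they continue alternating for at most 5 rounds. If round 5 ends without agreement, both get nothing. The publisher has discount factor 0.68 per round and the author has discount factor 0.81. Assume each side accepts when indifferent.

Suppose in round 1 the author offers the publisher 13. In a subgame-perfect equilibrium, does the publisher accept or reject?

Reject

Work out the publisher's continuation value if the offer is rejected.
Round 5 (the author proposes): the publisher will accept anything ≥ 0, so the author offers 0 and keeps 120.
Round 4 (the publisher proposes): the author can get 120 next round, worth 0.81 × 120 = 97.2 now. The publisher offers 97.2 and keeps 120 − 97.2 = 22.8.
Round 3 (the author proposes): the publisher can get 22.8 next round, worth 0.68 × 22.8 = 15.504 now. The author offers 15.504 and keeps 120 − 15.504 = 104.496.
Round 2 (the publisher proposes): the author can get 104.496 next round, worth 0.81 × 104.496 = 84.64176 now; the publisher offers that and keeps 35.35824.
So by rejecting in round 1, the publisher gets 35.35824 next round, worth 0.68 × 35.35824 = 24.0436032 now.
Offer 13 < 24.0436032, so the publisher rejects.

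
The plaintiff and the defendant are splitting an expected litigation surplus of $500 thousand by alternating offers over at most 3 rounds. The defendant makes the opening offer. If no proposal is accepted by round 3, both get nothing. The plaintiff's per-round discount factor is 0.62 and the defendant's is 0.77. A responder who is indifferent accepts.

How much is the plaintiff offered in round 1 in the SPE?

71.3

Round 3 (the defendant proposes): rejection yields 0 for the plaintiff; the defendant offers 0 and keeps 500.
Round 2 (the plaintiff proposes): the defendant can get 500 next round, worth 0.77 × 500 = 385 now, so the plaintiff offers 385, keeping 115.
Round 1 (the defendant proposes): the plaintiff can get 115 next round, worth 0.62 × 115 = 71.3 now, so the defendant offers 71.3, keeping 428.7.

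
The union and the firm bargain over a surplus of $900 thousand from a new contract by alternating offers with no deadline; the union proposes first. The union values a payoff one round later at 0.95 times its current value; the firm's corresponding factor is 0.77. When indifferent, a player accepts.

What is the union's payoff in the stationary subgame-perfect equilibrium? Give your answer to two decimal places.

770.95

In a stationary SPE each proposer offers the other exactly their discounted continuation value.
If the union keeps x when proposing and the firm keeps y when proposing, then x = 900 − 0.77y and y = 900 − 0.95x.
Solving: x = 900(1 − 0.77) / (1 − 0.95·0.77) = 207 / 0.2685 ≈ 770.9497.
The firm gets 900 − 770.9497 ≈ 129.0503.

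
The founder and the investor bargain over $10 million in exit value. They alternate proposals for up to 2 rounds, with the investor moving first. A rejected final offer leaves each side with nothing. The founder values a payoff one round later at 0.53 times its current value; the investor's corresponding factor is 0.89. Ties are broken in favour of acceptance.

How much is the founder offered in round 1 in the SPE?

Round 2 (the founder proposes): the investor will accept anything ≥ 0, so the founder offers 0 and keeps 10.
Round 1 (the investor proposes): the founder can get 10 next round, worth 0.53 × 10 = 5.3 now, so the investor offers 5.3, keeping 4.7.

5.3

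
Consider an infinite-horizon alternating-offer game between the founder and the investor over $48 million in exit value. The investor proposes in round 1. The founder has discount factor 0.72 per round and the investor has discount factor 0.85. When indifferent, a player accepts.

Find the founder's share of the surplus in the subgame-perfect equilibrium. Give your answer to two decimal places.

13.36

Let x be the investor's share when the investor proposes and y be the founder's share when the founder proposes.
The founder accepts iff offered ≥ 0.72·y, so x = 48 − 0.72y. Symmetrically y = 48 − 0.85x.
Substituting: x = 48 − 0.72(48 − 0.85x), giving x(1 − 0.85·0.72) = 48(1 − 0.72).
So x = 48 × 0.28 / 0.388 ≈ 34.6392, and the founder receives 48 − x ≈ 13.3608.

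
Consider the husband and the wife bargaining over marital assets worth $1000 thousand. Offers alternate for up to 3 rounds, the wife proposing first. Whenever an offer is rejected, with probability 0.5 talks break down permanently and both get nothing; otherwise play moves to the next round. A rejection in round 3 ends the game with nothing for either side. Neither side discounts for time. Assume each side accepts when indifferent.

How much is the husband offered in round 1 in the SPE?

250

Round 3 (the wife proposes): rejection yields 0 for the husband; the wife offers 0 and keeps 1000.
Round 2 (the husband proposes): rejecting gives the wife an expected 0.5 × 1000 = 500. The husband offers 500 and keeps 1000 − 500 = 500.
Round 1 (the wife proposes): rejecting gives the husband an expected 0.5 × 500 = 250. The wife offers 250 and keeps 1000 − 250 = 750.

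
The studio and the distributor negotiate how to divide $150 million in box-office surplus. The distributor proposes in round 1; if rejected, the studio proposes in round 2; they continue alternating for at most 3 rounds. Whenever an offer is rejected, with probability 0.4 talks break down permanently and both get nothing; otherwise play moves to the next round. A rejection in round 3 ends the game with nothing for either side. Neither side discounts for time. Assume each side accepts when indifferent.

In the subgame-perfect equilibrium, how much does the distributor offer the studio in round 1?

36

Round 3 (the distributor proposes): the studio will accept anything ≥ 0, so the distributor offers 0 and keeps 150.
Round 2 (the studio proposes): rejecting gives the distributor an expected 0.6 × 150 = 90, so the studio offers 90, keeping 60.
Round 1 (the distributor proposes): rejecting gives the studio an expected 0.6 × 60 = 36, so the distributor offers 36, keeping 114.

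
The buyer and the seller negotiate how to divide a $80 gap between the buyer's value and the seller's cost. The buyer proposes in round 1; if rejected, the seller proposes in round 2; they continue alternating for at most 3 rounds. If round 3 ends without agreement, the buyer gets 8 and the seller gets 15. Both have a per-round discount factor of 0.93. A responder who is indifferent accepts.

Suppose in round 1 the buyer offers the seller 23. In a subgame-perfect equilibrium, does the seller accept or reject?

Accept

Round 3 (the buyer proposes): the seller gets 15 if talks fail, so the buyer offers 15 and keeps 65.
Round 2 (the seller proposes): the buyer can get 65 next round, worth 0.93 × 65 = 60.45 now, so the seller offers 60.45, keeping 19.55.
So by rejecting in round 1, the seller gets 19.55 next round, worth 0.93 × 19.55 = 18.1815 now.
Offer 23 ≥ 18.1815, so the seller accepts.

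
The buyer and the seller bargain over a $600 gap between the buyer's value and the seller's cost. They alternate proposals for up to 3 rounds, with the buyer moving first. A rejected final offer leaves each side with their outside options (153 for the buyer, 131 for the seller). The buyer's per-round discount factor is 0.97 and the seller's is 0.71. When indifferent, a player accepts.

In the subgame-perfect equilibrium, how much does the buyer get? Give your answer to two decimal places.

Solve by backward induction from round 3.
Round 3 (the buyer proposes): the seller gets 131 if talks fail, so the buyer offers 131 and keeps 469.
Round 2 (the seller proposes): the buyer can get 469 next round, worth 0.97 × 469 = 454.93 now, so the seller offers 454.93, keeping 145.07.
Round 1 (the buyer proposes): the seller can get 145.07 next round, worth 0.71 × 145.07 = 102.9997 now. The buyer offers 102.9997 and keeps 600 − 102.9997 = 497.0003.

497.00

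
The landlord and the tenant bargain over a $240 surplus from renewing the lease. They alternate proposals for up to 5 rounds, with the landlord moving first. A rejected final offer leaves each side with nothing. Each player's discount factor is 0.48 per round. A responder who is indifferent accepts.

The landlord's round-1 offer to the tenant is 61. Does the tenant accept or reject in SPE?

Reject

Work out the tenant's continuation value if the offer is rejected.
Round 5 (the landlord proposes): the tenant will accept anything ≥ 0, so the landlord offers 0 and keeps 240.
Round 4 (the tenant proposes): the landlord can get 240 next round, worth 0.48 × 240 = 115.2 now, so the tenant offers 115.2, keeping 124.8.
Round 3 (the landlord proposes): the tenant can get 124.8 next round, worth 0.48 × 124.8 = 59.904 now. The landlord offers 59.904 and keeps 240 − 59.904 = 180.096.
Round 2 (the tenant proposes): the landlord can get 180.096 next round, worth 0.48 × 180.096 = 86.44608 now. The tenant offers 86.44608 and keeps 240 − 86.44608 = 153.55392.
So by rejecting in round 1, the tenant gets 153.55392 next round, worth 0.48 × 153.55392 = 73.7058816 now.
Offer 61 < 73.7058816, so the tenant rejects.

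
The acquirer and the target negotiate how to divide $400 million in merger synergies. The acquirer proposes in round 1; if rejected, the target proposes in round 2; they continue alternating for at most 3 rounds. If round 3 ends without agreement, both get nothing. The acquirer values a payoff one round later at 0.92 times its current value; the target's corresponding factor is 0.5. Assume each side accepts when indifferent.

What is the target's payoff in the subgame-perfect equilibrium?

Round 3 (the acquirer proposes): the target will accept anything ≥ 0, so the acquirer offers 0 and keeps 400.
Round 2 (the target proposes): the acquirer can get 400 next round, worth 0.92 × 400 = 368 now; the target offers that and keeps 32.
Round 1 (the acquirer proposes): the target can get 32 next round, worth 0.5 × 32 = 16 now; the acquirer offers that and keeps 384.

16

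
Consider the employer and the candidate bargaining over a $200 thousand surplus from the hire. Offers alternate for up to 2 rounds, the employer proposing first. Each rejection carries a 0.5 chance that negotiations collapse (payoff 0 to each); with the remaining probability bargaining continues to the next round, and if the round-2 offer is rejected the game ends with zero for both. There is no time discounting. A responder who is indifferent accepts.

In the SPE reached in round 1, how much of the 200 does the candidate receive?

100

Round 2 (the candidate proposes): rejection yields 0 for the employer; the candidate offers 0 and keeps 200.
Round 1 (the employer proposes): rejecting gives the candidate an expected 0.5 × 200 = 100. The employer offers 100 and keeps 200 − 100 = 100.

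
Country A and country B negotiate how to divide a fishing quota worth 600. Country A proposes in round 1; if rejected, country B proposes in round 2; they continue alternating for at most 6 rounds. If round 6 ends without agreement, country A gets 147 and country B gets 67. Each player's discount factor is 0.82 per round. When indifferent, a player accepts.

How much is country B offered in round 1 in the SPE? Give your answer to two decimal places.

Round 6 (country B proposes): country A gets 147 if talks fail, so country B offers 147 and keeps 453.
Round 5 (country A proposes): country B can get 453 next round, worth 0.82 × 453 = 371.46 now; country A offers that and keeps 228.54.
Round 4 (country B proposes): country A can get 228.54 next round, worth 0.82 × 228.54 = 187.4028 now; country B offers that and keeps 412.5972.
Round 3 (country A proposes): country B can get 412.5972 next round, worth 0.82 × 412.5972 = 338.329704 now, so country A offers 338.329704, keeping 261.670296.
Round 2 (country B proposes): country A can get 261.670296 next round, worth 0.82 × 261.670296 = 214.56964272 now. Country B offers 214.56964272 and keeps 600 − 214.56964272 = 385.43035728.
Round 1 (country A proposes): country B can get 385.43035728 next round, worth 0.82 × 385.43035728 = 316.0528929696 now, so country A offers 316.0528929696, keeping 283.9471070304.

316.05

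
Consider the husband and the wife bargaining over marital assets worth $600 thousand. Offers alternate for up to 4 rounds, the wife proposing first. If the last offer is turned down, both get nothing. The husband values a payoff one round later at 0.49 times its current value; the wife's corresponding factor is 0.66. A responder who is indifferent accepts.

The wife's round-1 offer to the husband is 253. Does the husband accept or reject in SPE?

Accept

Round 4 (the husband proposes): rejection yields 0 for the wife; the husband offers 0 and keeps 600.
Round 3 (the wife proposes): the husband can get 600 next round, worth 0.49 × 600 = 294 now; the wife offers that and keeps 306.
Round 2 (the husband proposes): the wife can get 306 next round, worth 0.66 × 306 = 201.96 now; the husband offers that and keeps 398.04.
So by rejecting in round 1, the husband gets 398.04 next round, worth 0.49 × 398.04 = 195.0396 now.
Offer 253 ≥ 195.0396, so the husband accepts.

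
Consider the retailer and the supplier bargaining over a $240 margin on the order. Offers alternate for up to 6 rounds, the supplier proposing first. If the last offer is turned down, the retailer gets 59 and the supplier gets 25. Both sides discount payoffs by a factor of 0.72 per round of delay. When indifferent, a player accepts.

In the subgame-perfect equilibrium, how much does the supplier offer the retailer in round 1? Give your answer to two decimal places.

115.07

Round 6 (the retailer proposes): the supplier gets 25 if talks fail, so the retailer offers 25 and keeps 215.
Round 5 (the supplier proposes): the retailer can get 215 next round, worth 0.72 × 215 = 154.8 now. The supplier offers 154.8 and keeps 240 − 154.8 = 85.2.
Round 4 (the retailer proposes): the supplier can get 85.2 next round, worth 0.72 × 85.2 = 61.344 now, so the retailer offers 61.344, keeping 178.656.
Round 3 (the supplier proposes): the retailer can get 178.656 next round, worth 0.72 × 178.656 = 128.63232 now, so the supplier offers 128.63232, keeping 111.36768.
Round 2 (the retailer proposes): the supplier can get 111.36768 next round, worth 0.72 × 111.36768 = 80.1847296 now; the retailer offers that and keeps 159.8152704.
Round 1 (the supplier proposes): the retailer can get 159.8152704 next round, worth 0.72 × 159.8152704 = 115.066994688 now, so the supplier offers 115.066994688, keeping 124.933005312.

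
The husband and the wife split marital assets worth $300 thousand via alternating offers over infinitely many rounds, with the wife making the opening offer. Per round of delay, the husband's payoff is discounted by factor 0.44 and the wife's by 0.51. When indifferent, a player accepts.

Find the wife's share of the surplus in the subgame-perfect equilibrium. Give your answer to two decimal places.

216.61

When the wife proposes, the husband accepts any offer worth at least 0.44 times what the husband would get by proposing next round; and vice versa.
This gives x = 300 − 0.44y and y = 300 − 0.51x, where x and y are each side's share when it proposes.
Hence (1 − 0.44·0.51)x = 300(1 − 0.44), i.e. 0.7756·x = 168.
x ≈ 216.6065; the husband's share is 300 − x ≈ 83.3935.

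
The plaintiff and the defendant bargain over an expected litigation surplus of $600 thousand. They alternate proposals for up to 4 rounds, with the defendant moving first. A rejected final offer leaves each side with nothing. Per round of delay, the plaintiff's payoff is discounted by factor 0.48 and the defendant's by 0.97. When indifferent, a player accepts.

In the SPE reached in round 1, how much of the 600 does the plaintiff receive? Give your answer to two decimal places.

142.73

Round 4 (the plaintiff proposes): rejection yields 0 for the defendant; the plaintiff offers 0 and keeps 600.
Round 3 (the defendant proposes): the plaintiff can get 600 next round, worth 0.48 × 600 = 288 now. The defendant offers 288 and keeps 600 − 288 = 312.
Round 2 (the plaintiff proposes): the defendant can get 312 next round, worth 0.97 × 312 = 302.64 now. The plaintiff offers 302.64 and keeps 600 − 302.64 = 297.36.
Round 1 (the defendant proposes): the plaintiff can get 297.36 next round, worth 0.48 × 297.36 = 142.7328 now, so the defendant offers 142.7328, keeping 457.2672.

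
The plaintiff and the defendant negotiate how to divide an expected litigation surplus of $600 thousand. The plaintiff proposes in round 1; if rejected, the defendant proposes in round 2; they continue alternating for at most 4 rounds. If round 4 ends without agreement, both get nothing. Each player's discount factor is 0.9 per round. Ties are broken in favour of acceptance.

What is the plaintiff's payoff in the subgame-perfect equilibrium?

108.6

Round 4 (the defendant proposes): rejection yields 0 for the plaintiff; the defendant offers 0 and keeps 600.
Round 3 (the plaintiff proposes): the defendant can get 600 next round, worth 0.9 × 600 = 540 now, so the plaintiff offers 540, keeping 60.
Round 2 (the defendant proposes): the plaintiff can get 60 next round, worth 0.9 × 60 = 54 now, so the defendant offers 54, keeping 546.
Round 1 (the plaintiff proposes): the defendant can get 546 next round, worth 0.9 × 546 = 491.4 now; the plaintiff offers that and keeps 108.6.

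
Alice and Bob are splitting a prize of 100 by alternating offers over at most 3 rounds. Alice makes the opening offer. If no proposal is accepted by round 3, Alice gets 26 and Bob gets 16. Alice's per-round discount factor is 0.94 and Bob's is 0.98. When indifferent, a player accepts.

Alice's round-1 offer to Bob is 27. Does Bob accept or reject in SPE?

Round 3 (Alice proposes): Bob gets 16 if talks fail, so Alice offers 16 and keeps 84.
Round 2 (Bob proposes): Alice can get 84 next round, worth 0.94 × 84 = 78.96 now; Bob offers that and keeps 21.04.
So by rejecting in round 1, Bob gets 21.04 next round, worth 0.98 × 21.04 = 20.6192 now.
Offer 27 ≥ 20.6192, so Bob accepts.

Accept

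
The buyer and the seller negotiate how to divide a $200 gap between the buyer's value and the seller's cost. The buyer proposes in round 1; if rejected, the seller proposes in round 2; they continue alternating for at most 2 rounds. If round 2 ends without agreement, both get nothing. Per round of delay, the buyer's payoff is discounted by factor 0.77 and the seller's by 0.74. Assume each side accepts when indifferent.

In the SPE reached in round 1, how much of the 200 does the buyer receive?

52

Round 2 (the seller proposes): rejection yields 0 for the buyer; the seller offers 0 and keeps 200.
Round 1 (the buyer proposes): the seller can get 200 next round, worth 0.74 × 200 = 148 now. The buyer offers 148 and keeps 200 − 148 = 52.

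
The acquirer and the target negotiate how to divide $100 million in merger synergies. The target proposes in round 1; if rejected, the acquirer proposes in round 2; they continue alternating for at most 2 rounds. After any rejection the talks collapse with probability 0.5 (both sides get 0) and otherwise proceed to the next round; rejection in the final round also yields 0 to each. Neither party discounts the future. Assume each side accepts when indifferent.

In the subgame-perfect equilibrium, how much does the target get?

Round 2 (the acquirer proposes): rejection yields 0 for the target; the acquirer offers 0 and keeps 100.
Round 1 (the target proposes): rejecting gives the acquirer an expected 0.5 × 100 = 50, so the target offers 50, keeping 50.

50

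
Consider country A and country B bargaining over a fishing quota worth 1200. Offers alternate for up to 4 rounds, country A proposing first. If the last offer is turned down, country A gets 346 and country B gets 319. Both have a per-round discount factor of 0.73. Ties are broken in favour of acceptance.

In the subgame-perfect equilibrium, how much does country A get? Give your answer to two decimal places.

631.26

Round 4 (country B proposes): country A gets 346 if talks fail, so country B offers 346 and keeps 854.
Round 3 (country A proposes): country B can get 854 next round, worth 0.73 × 854 = 623.42 now. Country A offers 623.42 and keeps 1200 − 623.42 = 576.58.
Round 2 (country B proposes): country A can get 576.58 next round, worth 0.73 × 576.58 = 420.9034 now. Country B offers 420.9034 and keeps 1200 − 420.9034 = 779.0966.
Round 1 (country A proposes): country B can get 779.0966 next round, worth 0.73 × 779.0966 = 568.740518 now. Country A offers 568.740518 and keeps 1200 − 568.740518 = 631.259482.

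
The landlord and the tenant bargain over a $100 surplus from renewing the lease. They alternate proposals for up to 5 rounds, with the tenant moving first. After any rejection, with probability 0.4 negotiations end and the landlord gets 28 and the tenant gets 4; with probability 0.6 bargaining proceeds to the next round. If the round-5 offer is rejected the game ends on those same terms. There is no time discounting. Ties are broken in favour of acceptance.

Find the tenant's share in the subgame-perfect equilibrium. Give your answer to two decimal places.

Round 5 (the tenant proposes): the landlord gets 28 if talks fail, so the tenant offers 28 and keeps 72.
Round 4 (the landlord proposes): rejecting gives the tenant an expected 0.6 × 72 + 0.4 × 4 = 44.8, so the landlord offers 44.8, keeping 55.2.
Round 3 (the tenant proposes): rejecting gives the landlord an expected 0.6 × 55.2 + 0.4 × 28 = 44.32; the tenant offers that and keeps 55.68.
Round 2 (the landlord proposes): rejecting gives the tenant an expected 0.6 × 55.68 + 0.4 × 4 = 35.008; the landlord offers that and keeps 64.992.
Round 1 (the tenant proposes): rejecting gives the landlord an expected 0.6 × 64.992 + 0.4 × 28 = 50.1952, so the tenant offers 50.1952, keeping 49.8048.

49.80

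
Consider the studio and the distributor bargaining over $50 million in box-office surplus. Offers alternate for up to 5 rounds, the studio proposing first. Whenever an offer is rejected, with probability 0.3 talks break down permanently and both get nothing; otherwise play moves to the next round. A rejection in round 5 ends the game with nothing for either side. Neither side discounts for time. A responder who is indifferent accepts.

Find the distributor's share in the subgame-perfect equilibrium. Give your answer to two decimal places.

By backward induction:
Round 5 (the studio proposes): the distributor will accept anything ≥ 0, so the studio offers 0 and keeps 50.
Round 4 (the distributor proposes): rejecting gives the studio an expected 0.7 × 50 = 35; the distributor offers that and keeps 15.
Round 3 (the studio proposes): rejecting gives the distributor an expected 0.7 × 15 = 10.5. The studio offers 10.5 and keeps 50 − 10.5 = 39.5.
Round 2 (the distributor proposes): rejecting gives the studio an expected 0.7 × 39.5 = 27.65; the distributor offers that and keeps 22.35.
Round 1 (the studio proposes): rejecting gives the distributor an expected 0.7 × 22.35 = 15.645. The studio offers 15.645 and keeps 50 − 15.645 = 34.355.

15.65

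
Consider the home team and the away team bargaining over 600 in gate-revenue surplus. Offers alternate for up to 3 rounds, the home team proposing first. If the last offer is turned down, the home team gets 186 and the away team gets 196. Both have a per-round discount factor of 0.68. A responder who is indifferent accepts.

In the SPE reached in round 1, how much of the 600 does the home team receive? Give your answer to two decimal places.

378.81

By backward induction:
Round 3 (the home team proposes): the away team gets 196 if talks fail, so the home team offers 196 and keeps 404.
Round 2 (the away team proposes): the home team can get 404 next round, worth 0.68 × 404 = 274.72 now, so the away team offers 274.72, keeping 325.28.
Round 1 (the home team proposes): the away team can get 325.28 next round, worth 0.68 × 325.28 = 221.1904 now. The home team offers 221.1904 and keeps 600 − 221.1904 = 378.8096.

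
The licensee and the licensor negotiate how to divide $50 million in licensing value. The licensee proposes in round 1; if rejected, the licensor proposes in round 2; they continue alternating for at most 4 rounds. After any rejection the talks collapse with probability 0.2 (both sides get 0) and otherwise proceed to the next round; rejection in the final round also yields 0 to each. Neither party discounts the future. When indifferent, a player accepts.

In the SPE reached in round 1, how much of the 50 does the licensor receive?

Round 4 (the licensor proposes): the licensee will accept anything ≥ 0, so the licensor offers 0 and keeps 50.
Round 3 (the licensee proposes): rejecting gives the licensor an expected 0.8 × 50 = 40; the licensee offers that and keeps 10.
Round 2 (the licensor proposes): rejecting gives the licensee an expected 0.8 × 10 = 8; the licensor offers that and keeps 42.
Round 1 (the licensee proposes): rejecting gives the licensor an expected 0.8 × 42 = 33.6; the licensee offers that and keeps 16.4.

33.6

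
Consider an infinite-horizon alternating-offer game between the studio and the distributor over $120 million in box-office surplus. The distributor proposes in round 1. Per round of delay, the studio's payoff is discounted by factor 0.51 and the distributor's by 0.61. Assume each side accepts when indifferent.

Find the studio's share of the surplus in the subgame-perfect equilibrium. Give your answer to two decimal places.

34.65

When the distributor proposes, the studio accepts any offer worth at least 0.51 times what the studio would get by proposing next round; and vice versa.
This gives x = 120 − 0.51y and y = 120 − 0.61x, where x and y are each side's share when it proposes.
Hence (1 − 0.51·0.61)x = 120(1 − 0.51), i.e. 0.6889·x = 58.8.
x ≈ 85.3535; the studio's share is 120 − x ≈ 34.6465.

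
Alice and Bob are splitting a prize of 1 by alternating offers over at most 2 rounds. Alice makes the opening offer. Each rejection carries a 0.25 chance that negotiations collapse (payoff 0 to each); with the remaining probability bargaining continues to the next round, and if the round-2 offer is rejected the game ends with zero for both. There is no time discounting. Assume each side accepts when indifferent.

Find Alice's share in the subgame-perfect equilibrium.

0.25

Round 2 (Bob proposes): Alice will accept anything ≥ 0, so Bob offers 0 and keeps 1.
Round 1 (Alice proposes): rejecting gives Bob an expected 0.75 × 1 = 0.75, so Alice offers 0.75, keeping 0.25.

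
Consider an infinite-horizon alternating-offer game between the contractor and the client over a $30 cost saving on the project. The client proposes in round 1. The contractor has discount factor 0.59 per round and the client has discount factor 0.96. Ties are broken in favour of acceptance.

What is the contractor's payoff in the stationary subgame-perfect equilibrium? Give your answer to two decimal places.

In a stationary SPE each proposer offers the other exactly their discounted continuation value.
If the client keeps x when proposing and the contractor keeps y when proposing, then x = 30 − 0.59y and y = 30 − 0.96x.
Solving: x = 30(1 − 0.59) / (1 − 0.96·0.59) = 12.3 / 0.4336 ≈ 28.3672.
The contractor gets 30 − 28.3672 ≈ 1.6328.

1.63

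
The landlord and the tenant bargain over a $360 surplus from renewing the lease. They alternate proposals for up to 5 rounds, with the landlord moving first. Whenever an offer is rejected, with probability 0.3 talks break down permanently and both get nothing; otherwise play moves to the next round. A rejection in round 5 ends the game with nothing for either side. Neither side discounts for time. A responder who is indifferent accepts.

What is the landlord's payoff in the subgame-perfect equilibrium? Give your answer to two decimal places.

Round 5 (the landlord proposes): rejection yields 0 for the tenant; the landlord offers 0 and keeps 360.
Round 4 (the tenant proposes): rejecting gives the landlord an expected 0.7 × 360 = 252, so the tenant offers 252, keeping 108.
Round 3 (the landlord proposes): rejecting gives the tenant an expected 0.7 × 108 = 75.6, so the landlord offers 75.6, keeping 284.4.
Round 2 (the tenant proposes): rejecting gives the landlord an expected 0.7 × 284.4 = 199.08, so the tenant offers 199.08, keeping 160.92.
Round 1 (the landlord proposes): rejecting gives the tenant an expected 0.7 × 160.92 = 112.644; the landlord offers that and keeps 247.356.

247.36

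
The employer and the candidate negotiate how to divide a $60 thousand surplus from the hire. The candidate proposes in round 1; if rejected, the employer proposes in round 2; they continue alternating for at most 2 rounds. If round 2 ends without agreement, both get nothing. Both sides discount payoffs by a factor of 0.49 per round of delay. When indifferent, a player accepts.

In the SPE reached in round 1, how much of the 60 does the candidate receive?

30.6

Round 2 (the employer proposes): rejection yields 0 for the candidate; the employer offers 0 and keeps 60.
Round 1 (the candidate proposes): the employer can get 60 next round, worth 0.49 × 60 = 29.4 now; the candidate offers that and keeps 30.6.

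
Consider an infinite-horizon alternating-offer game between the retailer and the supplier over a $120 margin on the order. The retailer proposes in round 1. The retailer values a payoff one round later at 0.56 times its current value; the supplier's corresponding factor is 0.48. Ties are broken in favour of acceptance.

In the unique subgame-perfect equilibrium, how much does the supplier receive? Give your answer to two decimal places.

When the retailer proposes, the supplier accepts any offer worth at least 0.48 times what the supplier would get by proposing next round; and vice versa.
This gives x = 120 − 0.48y and y = 120 − 0.56x, where x and y are each side's share when it proposes.
Hence (1 − 0.48·0.56)x = 120(1 − 0.48), i.e. 0.7312·x = 62.4.
x ≈ 85.3392; the supplier's share is 120 − x ≈ 34.6608.

34.66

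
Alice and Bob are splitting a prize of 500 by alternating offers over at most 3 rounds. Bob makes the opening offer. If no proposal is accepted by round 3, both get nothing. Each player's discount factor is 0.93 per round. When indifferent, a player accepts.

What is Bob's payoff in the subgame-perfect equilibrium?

Work backward from the last round.
Round 3 (Bob proposes): rejection yields 0 for Alice; Bob offers 0 and keeps 500.
Round 2 (Alice proposes): Bob can get 500 next round, worth 0.93 × 500 = 465 now; Alice offers that and keeps 35.
Round 1 (Bob proposes): Alice can get 35 next round, worth 0.93 × 35 = 32.55 now; Bob offers that and keeps 467.45.

467.45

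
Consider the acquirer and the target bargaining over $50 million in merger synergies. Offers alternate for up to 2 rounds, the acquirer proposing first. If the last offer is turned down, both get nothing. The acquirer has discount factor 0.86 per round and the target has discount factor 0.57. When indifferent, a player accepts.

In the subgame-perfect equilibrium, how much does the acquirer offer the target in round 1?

Round 2 (the target proposes): rejection yields 0 for the acquirer; the target offers 0 and keeps 50.
Round 1 (the acquirer proposes): the target can get 50 next round, worth 0.57 × 50 = 28.5 now; the acquirer offers that and keeps 21.5.

28.5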